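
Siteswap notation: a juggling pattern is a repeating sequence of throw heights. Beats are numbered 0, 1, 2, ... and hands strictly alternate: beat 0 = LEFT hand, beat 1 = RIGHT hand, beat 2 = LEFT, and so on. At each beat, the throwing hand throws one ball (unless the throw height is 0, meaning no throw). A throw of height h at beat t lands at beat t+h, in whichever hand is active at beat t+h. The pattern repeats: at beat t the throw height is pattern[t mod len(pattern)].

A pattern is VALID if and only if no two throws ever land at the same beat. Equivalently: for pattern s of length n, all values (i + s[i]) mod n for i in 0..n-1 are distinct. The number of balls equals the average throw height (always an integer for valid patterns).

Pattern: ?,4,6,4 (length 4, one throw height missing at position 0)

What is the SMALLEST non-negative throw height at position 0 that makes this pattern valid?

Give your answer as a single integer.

Answer: 2

Derivation:
i=0: s[i]=? (unknown)
i=1: (1 + 4) mod 4 = 1
i=2: (2 + 6) mod 4 = 0
i=3: (3 + 4) mod 4 = 3
Known residues: [0, 1, 3]; need a permutation of 0..3, so missing residue r = 2
Need (0 + s) mod 4 = 2; smallest s = (2 - 0) mod 4 = 2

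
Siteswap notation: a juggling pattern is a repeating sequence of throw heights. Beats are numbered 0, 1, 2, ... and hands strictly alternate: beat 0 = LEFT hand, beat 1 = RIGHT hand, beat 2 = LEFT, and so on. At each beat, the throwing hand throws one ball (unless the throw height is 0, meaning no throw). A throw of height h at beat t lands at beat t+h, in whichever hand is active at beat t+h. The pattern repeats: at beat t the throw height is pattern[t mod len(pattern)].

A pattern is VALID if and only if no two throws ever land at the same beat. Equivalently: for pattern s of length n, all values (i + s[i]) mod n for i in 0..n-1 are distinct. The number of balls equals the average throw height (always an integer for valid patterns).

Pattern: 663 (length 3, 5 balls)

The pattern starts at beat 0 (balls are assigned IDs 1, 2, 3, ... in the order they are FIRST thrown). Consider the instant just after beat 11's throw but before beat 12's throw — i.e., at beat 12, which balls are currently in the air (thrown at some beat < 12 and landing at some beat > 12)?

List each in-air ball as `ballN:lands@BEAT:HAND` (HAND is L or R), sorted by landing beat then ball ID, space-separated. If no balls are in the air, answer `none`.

Beat 0 (L): throw ball1 h=6 -> lands@6:L; in-air after throw: [b1@6:L]
Beat 1 (R): throw ball2 h=6 -> lands@7:R; in-air after throw: [b1@6:L b2@7:R]
Beat 2 (L): throw ball3 h=3 -> lands@5:R; in-air after throw: [b3@5:R b1@6:L b2@7:R]
Beat 3 (R): throw ball4 h=6 -> lands@9:R; in-air after throw: [b3@5:R b1@6:L b2@7:R b4@9:R]
Beat 4 (L): throw ball5 h=6 -> lands@10:L; in-air after throw: [b3@5:R b1@6:L b2@7:R b4@9:R b5@10:L]
Beat 5 (R): throw ball3 h=3 -> lands@8:L; in-air after throw: [b1@6:L b2@7:R b3@8:L b4@9:R b5@10:L]
Beat 6 (L): throw ball1 h=6 -> lands@12:L; in-air after throw: [b2@7:R b3@8:L b4@9:R b5@10:L b1@12:L]
Beat 7 (R): throw ball2 h=6 -> lands@13:R; in-air after throw: [b3@8:L b4@9:R b5@10:L b1@12:L b2@13:R]
Beat 8 (L): throw ball3 h=3 -> lands@11:R; in-air after throw: [b4@9:R b5@10:L b3@11:R b1@12:L b2@13:R]
Beat 9 (R): throw ball4 h=6 -> lands@15:R; in-air after throw: [b5@10:L b3@11:R b1@12:L b2@13:R b4@15:R]
Beat 10 (L): throw ball5 h=6 -> lands@16:L; in-air after throw: [b3@11:R b1@12:L b2@13:R b4@15:R b5@16:L]
Beat 11 (R): throw ball3 h=3 -> lands@14:L; in-air after throw: [b1@12:L b2@13:R b3@14:L b4@15:R b5@16:L]
Beat 12 (L): throw ball1 h=6 -> lands@18:L; in-air after throw: [b2@13:R b3@14:L b4@15:R b5@16:L b1@18:L]

Answer: ball2:lands@13:R ball3:lands@14:L ball4:lands@15:R ball5:lands@16:L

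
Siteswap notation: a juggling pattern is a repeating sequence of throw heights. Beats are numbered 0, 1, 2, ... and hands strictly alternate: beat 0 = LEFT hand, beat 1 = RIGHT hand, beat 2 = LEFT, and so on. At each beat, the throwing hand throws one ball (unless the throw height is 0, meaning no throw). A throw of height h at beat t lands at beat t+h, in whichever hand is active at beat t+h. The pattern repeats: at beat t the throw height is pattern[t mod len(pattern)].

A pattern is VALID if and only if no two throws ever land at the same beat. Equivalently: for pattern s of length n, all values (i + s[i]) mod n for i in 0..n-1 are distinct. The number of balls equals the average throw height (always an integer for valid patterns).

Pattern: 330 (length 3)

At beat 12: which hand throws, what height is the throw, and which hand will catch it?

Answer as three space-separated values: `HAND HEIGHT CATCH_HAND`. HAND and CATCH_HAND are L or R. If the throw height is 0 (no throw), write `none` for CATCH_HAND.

Answer: L 3 R

Derivation:
Beat 12: 12 mod 2 = 0, so hand = L
Throw height = pattern[12 mod 3] = pattern[0] = 3
Lands at beat 12+3=15, 15 mod 2 = 1, so catch hand = R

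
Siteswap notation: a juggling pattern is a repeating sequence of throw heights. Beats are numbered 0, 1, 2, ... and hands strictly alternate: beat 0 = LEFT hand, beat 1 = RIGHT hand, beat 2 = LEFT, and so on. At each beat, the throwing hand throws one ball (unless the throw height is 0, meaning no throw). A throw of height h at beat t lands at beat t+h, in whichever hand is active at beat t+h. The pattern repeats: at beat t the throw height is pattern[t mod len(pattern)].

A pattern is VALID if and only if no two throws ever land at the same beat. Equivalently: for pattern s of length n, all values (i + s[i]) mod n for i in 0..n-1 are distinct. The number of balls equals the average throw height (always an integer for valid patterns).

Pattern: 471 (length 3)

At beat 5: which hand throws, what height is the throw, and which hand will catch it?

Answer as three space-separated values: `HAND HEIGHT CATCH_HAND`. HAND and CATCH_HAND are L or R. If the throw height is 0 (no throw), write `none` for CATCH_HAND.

Beat 5: 5 mod 2 = 1, so hand = R
Throw height = pattern[5 mod 3] = pattern[2] = 1
Lands at beat 5+1=6, 6 mod 2 = 0, so catch hand = L

Answer: R 1 L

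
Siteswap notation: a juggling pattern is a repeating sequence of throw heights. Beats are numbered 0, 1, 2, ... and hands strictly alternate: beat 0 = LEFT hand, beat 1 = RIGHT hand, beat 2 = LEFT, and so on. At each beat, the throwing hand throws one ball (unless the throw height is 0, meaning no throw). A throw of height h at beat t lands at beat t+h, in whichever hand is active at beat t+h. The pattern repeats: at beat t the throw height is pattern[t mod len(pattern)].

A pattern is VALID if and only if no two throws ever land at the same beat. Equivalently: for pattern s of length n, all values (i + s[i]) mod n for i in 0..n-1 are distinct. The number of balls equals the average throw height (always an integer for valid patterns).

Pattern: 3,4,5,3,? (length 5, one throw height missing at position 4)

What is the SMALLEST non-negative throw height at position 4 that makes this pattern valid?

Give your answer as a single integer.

i=0: (0 + 3) mod 5 = 3
i=1: (1 + 4) mod 5 = 0
i=2: (2 + 5) mod 5 = 2
i=3: (3 + 3) mod 5 = 1
i=4: s[i]=? (unknown)
Known residues: [0, 1, 2, 3]; need a permutation of 0..4, so missing residue r = 4
Need (4 + s) mod 5 = 4; smallest s = (4 - 4) mod 5 = 0

Answer: 0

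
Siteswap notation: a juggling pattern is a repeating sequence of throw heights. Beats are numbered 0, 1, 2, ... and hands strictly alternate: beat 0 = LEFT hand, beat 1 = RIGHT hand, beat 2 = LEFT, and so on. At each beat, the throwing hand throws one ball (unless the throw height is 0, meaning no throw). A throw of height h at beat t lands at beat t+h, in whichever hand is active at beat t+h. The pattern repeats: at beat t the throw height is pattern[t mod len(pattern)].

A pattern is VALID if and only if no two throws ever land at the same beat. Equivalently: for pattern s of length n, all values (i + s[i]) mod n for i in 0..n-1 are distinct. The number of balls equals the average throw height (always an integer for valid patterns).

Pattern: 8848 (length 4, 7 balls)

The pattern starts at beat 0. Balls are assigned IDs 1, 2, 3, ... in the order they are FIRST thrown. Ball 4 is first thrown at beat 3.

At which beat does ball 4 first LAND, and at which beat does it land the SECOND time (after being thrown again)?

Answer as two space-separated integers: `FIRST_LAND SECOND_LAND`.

Beat 0 (L): throw ball1 h=8 -> lands@8:L; in-air after throw: [b1@8:L]
Beat 1 (R): throw ball2 h=8 -> lands@9:R; in-air after throw: [b1@8:L b2@9:R]
Beat 2 (L): throw ball3 h=4 -> lands@6:L; in-air after throw: [b3@6:L b1@8:L b2@9:R]
Beat 3 (R): throw ball4 h=8 -> lands@11:R; in-air after throw: [b3@6:L b1@8:L b2@9:R b4@11:R]
Beat 4 (L): throw ball5 h=8 -> lands@12:L; in-air after throw: [b3@6:L b1@8:L b2@9:R b4@11:R b5@12:L]
Beat 5 (R): throw ball6 h=8 -> lands@13:R; in-air after throw: [b3@6:L b1@8:L b2@9:R b4@11:R b5@12:L b6@13:R]
Beat 6 (L): throw ball3 h=4 -> lands@10:L; in-air after throw: [b1@8:L b2@9:R b3@10:L b4@11:R b5@12:L b6@13:R]
Beat 7 (R): throw ball7 h=8 -> lands@15:R; in-air after throw: [b1@8:L b2@9:R b3@10:L b4@11:R b5@12:L b6@13:R b7@15:R]
Beat 8 (L): throw ball1 h=8 -> lands@16:L; in-air after throw: [b2@9:R b3@10:L b4@11:R b5@12:L b6@13:R b7@15:R b1@16:L]
Beat 9 (R): throw ball2 h=8 -> lands@17:R; in-air after throw: [b3@10:L b4@11:R b5@12:L b6@13:R b7@15:R b1@16:L b2@17:R]
Beat 10 (L): throw ball3 h=4 -> lands@14:L; in-air after throw: [b4@11:R b5@12:L b6@13:R b3@14:L b7@15:R b1@16:L b2@17:R]
Beat 11 (R): throw ball4 h=8 -> lands@19:R; in-air after throw: [b5@12:L b6@13:R b3@14:L b7@15:R b1@16:L b2@17:R b4@19:R]
Beat 12 (L): throw ball5 h=8 -> lands@20:L; in-air after throw: [b6@13:R b3@14:L b7@15:R b1@16:L b2@17:R b4@19:R b5@20:L]
Beat 13 (R): throw ball6 h=8 -> lands@21:R; in-air after throw: [b3@14:L b7@15:R b1@16:L b2@17:R b4@19:R b5@20:L b6@21:R]
Beat 14 (L): throw ball3 h=4 -> lands@18:L; in-air after throw: [b7@15:R b1@16:L b2@17:R b3@18:L b4@19:R b5@20:L b6@21:R]
Beat 15 (R): throw ball7 h=8 -> lands@23:R; in-air after throw: [b1@16:L b2@17:R b3@18:L b4@19:R b5@20:L b6@21:R b7@23:R]
Beat 16 (L): throw ball1 h=8 -> lands@24:L; in-air after throw: [b2@17:R b3@18:L b4@19:R b5@20:L b6@21:R b7@23:R b1@24:L]
Beat 17 (R): throw ball2 h=8 -> lands@25:R; in-air after throw: [b3@18:L b4@19:R b5@20:L b6@21:R b7@23:R b1@24:L b2@25:R]
Beat 18 (L): throw ball3 h=4 -> lands@22:L; in-air after throw: [b4@19:R b5@20:L b6@21:R b3@22:L b7@23:R b1@24:L b2@25:R]
Beat 19 (R): throw ball4 h=8 -> lands@27:R; in-air after throw: [b5@20:L b6@21:R b3@22:L b7@23:R b1@24:L b2@25:R b4@27:R]
Ball 4: thrown@3 h=8 -> first land @11; rethrown@11 h=8 -> second land @19

Answer: 11 19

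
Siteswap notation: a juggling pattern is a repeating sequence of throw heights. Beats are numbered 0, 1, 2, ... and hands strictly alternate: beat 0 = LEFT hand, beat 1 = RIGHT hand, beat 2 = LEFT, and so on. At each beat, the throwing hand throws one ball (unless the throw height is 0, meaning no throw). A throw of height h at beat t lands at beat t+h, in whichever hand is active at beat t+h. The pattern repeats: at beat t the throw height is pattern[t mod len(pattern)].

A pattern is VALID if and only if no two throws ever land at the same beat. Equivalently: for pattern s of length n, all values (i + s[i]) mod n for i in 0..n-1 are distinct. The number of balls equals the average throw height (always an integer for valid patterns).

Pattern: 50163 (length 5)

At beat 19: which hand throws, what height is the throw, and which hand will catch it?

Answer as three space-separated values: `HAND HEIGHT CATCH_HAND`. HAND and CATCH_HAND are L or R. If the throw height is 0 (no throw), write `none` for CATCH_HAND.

Answer: R 3 L

Derivation:
Beat 19: 19 mod 2 = 1, so hand = R
Throw height = pattern[19 mod 5] = pattern[4] = 3
Lands at beat 19+3=22, 22 mod 2 = 0, so catch hand = L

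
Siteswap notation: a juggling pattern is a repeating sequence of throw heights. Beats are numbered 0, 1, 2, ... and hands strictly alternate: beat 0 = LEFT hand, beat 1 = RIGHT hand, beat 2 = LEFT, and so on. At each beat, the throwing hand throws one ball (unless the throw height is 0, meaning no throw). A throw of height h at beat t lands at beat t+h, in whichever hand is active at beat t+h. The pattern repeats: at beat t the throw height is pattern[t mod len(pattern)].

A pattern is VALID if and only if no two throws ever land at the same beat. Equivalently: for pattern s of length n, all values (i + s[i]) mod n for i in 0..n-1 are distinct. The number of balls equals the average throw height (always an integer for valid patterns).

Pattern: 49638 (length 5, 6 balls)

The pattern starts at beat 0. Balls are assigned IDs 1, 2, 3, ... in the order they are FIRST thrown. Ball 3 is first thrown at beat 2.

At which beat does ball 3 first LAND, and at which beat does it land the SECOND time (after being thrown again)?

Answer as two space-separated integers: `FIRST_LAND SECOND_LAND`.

Beat 0 (L): throw ball1 h=4 -> lands@4:L; in-air after throw: [b1@4:L]
Beat 1 (R): throw ball2 h=9 -> lands@10:L; in-air after throw: [b1@4:L b2@10:L]
Beat 2 (L): throw ball3 h=6 -> lands@8:L; in-air after throw: [b1@4:L b3@8:L b2@10:L]
Beat 3 (R): throw ball4 h=3 -> lands@6:L; in-air after throw: [b1@4:L b4@6:L b3@8:L b2@10:L]
Beat 4 (L): throw ball1 h=8 -> lands@12:L; in-air after throw: [b4@6:L b3@8:L b2@10:L b1@12:L]
Beat 5 (R): throw ball5 h=4 -> lands@9:R; in-air after throw: [b4@6:L b3@8:L b5@9:R b2@10:L b1@12:L]
Beat 6 (L): throw ball4 h=9 -> lands@15:R; in-air after throw: [b3@8:L b5@9:R b2@10:L b1@12:L b4@15:R]
Beat 7 (R): throw ball6 h=6 -> lands@13:R; in-air after throw: [b3@8:L b5@9:R b2@10:L b1@12:L b6@13:R b4@15:R]
Beat 8 (L): throw ball3 h=3 -> lands@11:R; in-air after throw: [b5@9:R b2@10:L b3@11:R b1@12:L b6@13:R b4@15:R]
Beat 9 (R): throw ball5 h=8 -> lands@17:R; in-air after throw: [b2@10:L b3@11:R b1@12:L b6@13:R b4@15:R b5@17:R]
Beat 10 (L): throw ball2 h=4 -> lands@14:L; in-air after throw: [b3@11:R b1@12:L b6@13:R b2@14:L b4@15:R b5@17:R]
Beat 11 (R): throw ball3 h=9 -> lands@20:L; in-air after throw: [b1@12:L b6@13:R b2@14:L b4@15:R b5@17:R b3@20:L]
Ball 3: thrown@2 h=6 -> first land @8; rethrown@8 h=3 -> second land @11

Answer: 8 11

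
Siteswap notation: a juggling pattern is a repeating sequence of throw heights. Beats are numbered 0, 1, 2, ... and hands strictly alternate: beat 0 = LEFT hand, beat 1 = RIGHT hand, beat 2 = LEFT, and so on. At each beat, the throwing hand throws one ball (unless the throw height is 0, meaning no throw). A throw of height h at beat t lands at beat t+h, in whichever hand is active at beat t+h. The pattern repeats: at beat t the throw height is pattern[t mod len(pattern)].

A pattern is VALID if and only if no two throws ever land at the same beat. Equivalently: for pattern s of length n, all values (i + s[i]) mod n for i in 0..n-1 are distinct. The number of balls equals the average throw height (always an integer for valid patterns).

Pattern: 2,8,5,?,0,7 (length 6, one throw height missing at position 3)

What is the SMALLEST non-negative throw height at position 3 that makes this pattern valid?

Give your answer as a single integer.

Answer: 2

Derivation:
i=0: (0 + 2) mod 6 = 2
i=1: (1 + 8) mod 6 = 3
i=2: (2 + 5) mod 6 = 1
i=3: s[i]=? (unknown)
i=4: (4 + 0) mod 6 = 4
i=5: (5 + 7) mod 6 = 0
Known residues: [0, 1, 2, 3, 4]; need a permutation of 0..5, so missing residue r = 5
Need (3 + s) mod 6 = 5; smallest s = (5 - 3) mod 6 = 2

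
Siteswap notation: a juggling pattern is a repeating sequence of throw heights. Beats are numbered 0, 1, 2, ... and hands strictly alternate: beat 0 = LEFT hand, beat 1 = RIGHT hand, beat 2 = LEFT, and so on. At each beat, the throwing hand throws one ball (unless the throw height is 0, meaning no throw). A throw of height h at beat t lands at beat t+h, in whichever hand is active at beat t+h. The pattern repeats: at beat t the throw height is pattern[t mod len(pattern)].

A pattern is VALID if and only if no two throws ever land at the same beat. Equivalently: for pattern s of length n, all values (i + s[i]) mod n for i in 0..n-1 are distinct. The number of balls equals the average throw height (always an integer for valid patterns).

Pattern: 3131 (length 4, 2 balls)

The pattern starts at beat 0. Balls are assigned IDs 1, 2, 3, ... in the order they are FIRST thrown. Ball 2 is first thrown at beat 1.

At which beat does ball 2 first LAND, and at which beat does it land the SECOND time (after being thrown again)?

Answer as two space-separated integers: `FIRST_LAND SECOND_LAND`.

Beat 0 (L): throw ball1 h=3 -> lands@3:R; in-air after throw: [b1@3:R]
Beat 1 (R): throw ball2 h=1 -> lands@2:L; in-air after throw: [b2@2:L b1@3:R]
Beat 2 (L): throw ball2 h=3 -> lands@5:R; in-air after throw: [b1@3:R b2@5:R]
Beat 3 (R): throw ball1 h=1 -> lands@4:L; in-air after throw: [b1@4:L b2@5:R]
Beat 4 (L): throw ball1 h=3 -> lands@7:R; in-air after throw: [b2@5:R b1@7:R]
Beat 5 (R): throw ball2 h=1 -> lands@6:L; in-air after throw: [b2@6:L b1@7:R]
Ball 2: thrown@1 h=1 -> first land @2; rethrown@2 h=3 -> second land @5

Answer: 2 5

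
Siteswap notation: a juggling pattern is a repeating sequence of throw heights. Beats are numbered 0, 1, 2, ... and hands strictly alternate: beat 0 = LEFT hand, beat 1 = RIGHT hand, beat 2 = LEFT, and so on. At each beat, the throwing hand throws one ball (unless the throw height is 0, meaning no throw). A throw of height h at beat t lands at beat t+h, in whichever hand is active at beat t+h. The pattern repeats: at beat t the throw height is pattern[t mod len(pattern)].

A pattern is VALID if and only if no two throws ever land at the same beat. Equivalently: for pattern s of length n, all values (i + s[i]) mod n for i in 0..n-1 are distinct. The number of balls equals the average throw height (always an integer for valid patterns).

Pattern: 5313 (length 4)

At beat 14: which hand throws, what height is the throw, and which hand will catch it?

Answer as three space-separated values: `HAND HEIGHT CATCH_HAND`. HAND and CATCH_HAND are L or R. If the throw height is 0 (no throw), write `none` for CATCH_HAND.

Beat 14: 14 mod 2 = 0, so hand = L
Throw height = pattern[14 mod 4] = pattern[2] = 1
Lands at beat 14+1=15, 15 mod 2 = 1, so catch hand = R

Answer: L 1 R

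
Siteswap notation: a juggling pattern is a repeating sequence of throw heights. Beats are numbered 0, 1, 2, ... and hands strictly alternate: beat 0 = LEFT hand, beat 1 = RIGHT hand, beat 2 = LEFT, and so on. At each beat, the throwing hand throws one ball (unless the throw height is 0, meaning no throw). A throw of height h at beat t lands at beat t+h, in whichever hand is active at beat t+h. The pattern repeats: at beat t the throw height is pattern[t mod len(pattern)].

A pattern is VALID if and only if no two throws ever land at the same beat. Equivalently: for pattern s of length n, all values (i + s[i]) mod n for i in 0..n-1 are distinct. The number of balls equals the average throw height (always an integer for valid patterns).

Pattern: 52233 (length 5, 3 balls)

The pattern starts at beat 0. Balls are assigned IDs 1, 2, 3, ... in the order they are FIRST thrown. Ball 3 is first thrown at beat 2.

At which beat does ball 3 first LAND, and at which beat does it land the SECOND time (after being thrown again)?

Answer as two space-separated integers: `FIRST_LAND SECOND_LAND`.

Answer: 4 7

Derivation:
Beat 0 (L): throw ball1 h=5 -> lands@5:R; in-air after throw: [b1@5:R]
Beat 1 (R): throw ball2 h=2 -> lands@3:R; in-air after throw: [b2@3:R b1@5:R]
Beat 2 (L): throw ball3 h=2 -> lands@4:L; in-air after throw: [b2@3:R b3@4:L b1@5:R]
Beat 3 (R): throw ball2 h=3 -> lands@6:L; in-air after throw: [b3@4:L b1@5:R b2@6:L]
Beat 4 (L): throw ball3 h=3 -> lands@7:R; in-air after throw: [b1@5:R b2@6:L b3@7:R]
Beat 5 (R): throw ball1 h=5 -> lands@10:L; in-air after throw: [b2@6:L b3@7:R b1@10:L]
Beat 6 (L): throw ball2 h=2 -> lands@8:L; in-air after throw: [b3@7:R b2@8:L b1@10:L]
Beat 7 (R): throw ball3 h=2 -> lands@9:R; in-air after throw: [b2@8:L b3@9:R b1@10:L]
Ball 3: thrown@2 h=2 -> first land @4; rethrown@4 h=3 -> second land @7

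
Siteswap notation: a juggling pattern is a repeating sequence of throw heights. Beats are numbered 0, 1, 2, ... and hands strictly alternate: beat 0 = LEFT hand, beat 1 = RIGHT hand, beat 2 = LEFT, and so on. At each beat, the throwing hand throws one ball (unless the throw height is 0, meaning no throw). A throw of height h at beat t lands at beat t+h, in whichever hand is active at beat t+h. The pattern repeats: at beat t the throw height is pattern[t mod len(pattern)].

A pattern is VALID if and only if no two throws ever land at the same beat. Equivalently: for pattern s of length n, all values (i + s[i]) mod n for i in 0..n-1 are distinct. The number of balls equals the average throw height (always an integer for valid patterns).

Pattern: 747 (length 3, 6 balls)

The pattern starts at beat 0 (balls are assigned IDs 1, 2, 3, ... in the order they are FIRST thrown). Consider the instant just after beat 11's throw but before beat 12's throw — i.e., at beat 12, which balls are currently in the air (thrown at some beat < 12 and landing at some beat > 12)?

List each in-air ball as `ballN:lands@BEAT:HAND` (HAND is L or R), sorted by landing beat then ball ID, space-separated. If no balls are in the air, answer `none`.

Answer: ball6:lands@13:R ball4:lands@14:L ball5:lands@15:R ball3:lands@16:L ball1:lands@18:L

Derivation:
Beat 0 (L): throw ball1 h=7 -> lands@7:R; in-air after throw: [b1@7:R]
Beat 1 (R): throw ball2 h=4 -> lands@5:R; in-air after throw: [b2@5:R b1@7:R]
Beat 2 (L): throw ball3 h=7 -> lands@9:R; in-air after throw: [b2@5:R b1@7:R b3@9:R]
Beat 3 (R): throw ball4 h=7 -> lands@10:L; in-air after throw: [b2@5:R b1@7:R b3@9:R b4@10:L]
Beat 4 (L): throw ball5 h=4 -> lands@8:L; in-air after throw: [b2@5:R b1@7:R b5@8:L b3@9:R b4@10:L]
Beat 5 (R): throw ball2 h=7 -> lands@12:L; in-air after throw: [b1@7:R b5@8:L b3@9:R b4@10:L b2@12:L]
Beat 6 (L): throw ball6 h=7 -> lands@13:R; in-air after throw: [b1@7:R b5@8:L b3@9:R b4@10:L b2@12:L b6@13:R]
Beat 7 (R): throw ball1 h=4 -> lands@11:R; in-air after throw: [b5@8:L b3@9:R b4@10:L b1@11:R b2@12:L b6@13:R]
Beat 8 (L): throw ball5 h=7 -> lands@15:R; in-air after throw: [b3@9:R b4@10:L b1@11:R b2@12:L b6@13:R b5@15:R]
Beat 9 (R): throw ball3 h=7 -> lands@16:L; in-air after throw: [b4@10:L b1@11:R b2@12:L b6@13:R b5@15:R b3@16:L]
Beat 10 (L): throw ball4 h=4 -> lands@14:L; in-air after throw: [b1@11:R b2@12:L b6@13:R b4@14:L b5@15:R b3@16:L]
Beat 11 (R): throw ball1 h=7 -> lands@18:L; in-air after throw: [b2@12:L b6@13:R b4@14:L b5@15:R b3@16:L b1@18:L]
Beat 12 (L): throw ball2 h=7 -> lands@19:R; in-air after throw: [b6@13:R b4@14:L b5@15:R b3@16:L b1@18:L b2@19:R]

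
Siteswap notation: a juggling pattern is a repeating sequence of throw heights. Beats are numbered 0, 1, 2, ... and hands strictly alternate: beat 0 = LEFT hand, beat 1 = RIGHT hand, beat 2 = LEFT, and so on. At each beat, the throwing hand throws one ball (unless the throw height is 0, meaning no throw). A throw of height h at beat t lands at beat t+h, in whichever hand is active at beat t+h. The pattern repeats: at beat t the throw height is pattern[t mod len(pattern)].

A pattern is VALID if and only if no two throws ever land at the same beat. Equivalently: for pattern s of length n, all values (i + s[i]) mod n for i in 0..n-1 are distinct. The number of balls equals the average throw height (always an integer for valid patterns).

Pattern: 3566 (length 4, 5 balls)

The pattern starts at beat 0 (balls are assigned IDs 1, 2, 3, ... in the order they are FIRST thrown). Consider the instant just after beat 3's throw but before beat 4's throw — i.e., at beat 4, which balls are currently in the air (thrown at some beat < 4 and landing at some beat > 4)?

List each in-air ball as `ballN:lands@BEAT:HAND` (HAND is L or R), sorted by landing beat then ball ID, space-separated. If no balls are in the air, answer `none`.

Beat 0 (L): throw ball1 h=3 -> lands@3:R; in-air after throw: [b1@3:R]
Beat 1 (R): throw ball2 h=5 -> lands@6:L; in-air after throw: [b1@3:R b2@6:L]
Beat 2 (L): throw ball3 h=6 -> lands@8:L; in-air after throw: [b1@3:R b2@6:L b3@8:L]
Beat 3 (R): throw ball1 h=6 -> lands@9:R; in-air after throw: [b2@6:L b3@8:L b1@9:R]
Beat 4 (L): throw ball4 h=3 -> lands@7:R; in-air after throw: [b2@6:L b4@7:R b3@8:L b1@9:R]

Answer: ball2:lands@6:L ball3:lands@8:L ball1:lands@9:R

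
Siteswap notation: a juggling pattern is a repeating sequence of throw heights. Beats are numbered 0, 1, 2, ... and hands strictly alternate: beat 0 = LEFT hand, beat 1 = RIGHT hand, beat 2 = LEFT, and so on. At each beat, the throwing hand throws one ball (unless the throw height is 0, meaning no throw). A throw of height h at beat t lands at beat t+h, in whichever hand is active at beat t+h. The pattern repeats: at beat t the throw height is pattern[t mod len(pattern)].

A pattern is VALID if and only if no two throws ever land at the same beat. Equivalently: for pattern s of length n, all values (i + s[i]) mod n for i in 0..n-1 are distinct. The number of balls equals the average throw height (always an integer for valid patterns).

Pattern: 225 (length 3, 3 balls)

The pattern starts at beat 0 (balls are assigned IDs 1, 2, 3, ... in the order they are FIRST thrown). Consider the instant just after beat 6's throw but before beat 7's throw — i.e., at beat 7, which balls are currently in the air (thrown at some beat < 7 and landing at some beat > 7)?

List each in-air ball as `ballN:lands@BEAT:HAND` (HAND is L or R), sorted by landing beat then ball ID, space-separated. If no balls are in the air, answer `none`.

Beat 0 (L): throw ball1 h=2 -> lands@2:L; in-air after throw: [b1@2:L]
Beat 1 (R): throw ball2 h=2 -> lands@3:R; in-air after throw: [b1@2:L b2@3:R]
Beat 2 (L): throw ball1 h=5 -> lands@7:R; in-air after throw: [b2@3:R b1@7:R]
Beat 3 (R): throw ball2 h=2 -> lands@5:R; in-air after throw: [b2@5:R b1@7:R]
Beat 4 (L): throw ball3 h=2 -> lands@6:L; in-air after throw: [b2@5:R b3@6:L b1@7:R]
Beat 5 (R): throw ball2 h=5 -> lands@10:L; in-air after throw: [b3@6:L b1@7:R b2@10:L]
Beat 6 (L): throw ball3 h=2 -> lands@8:L; in-air after throw: [b1@7:R b3@8:L b2@10:L]
Beat 7 (R): throw ball1 h=2 -> lands@9:R; in-air after throw: [b3@8:L b1@9:R b2@10:L]

Answer: ball3:lands@8:L ball2:lands@10:L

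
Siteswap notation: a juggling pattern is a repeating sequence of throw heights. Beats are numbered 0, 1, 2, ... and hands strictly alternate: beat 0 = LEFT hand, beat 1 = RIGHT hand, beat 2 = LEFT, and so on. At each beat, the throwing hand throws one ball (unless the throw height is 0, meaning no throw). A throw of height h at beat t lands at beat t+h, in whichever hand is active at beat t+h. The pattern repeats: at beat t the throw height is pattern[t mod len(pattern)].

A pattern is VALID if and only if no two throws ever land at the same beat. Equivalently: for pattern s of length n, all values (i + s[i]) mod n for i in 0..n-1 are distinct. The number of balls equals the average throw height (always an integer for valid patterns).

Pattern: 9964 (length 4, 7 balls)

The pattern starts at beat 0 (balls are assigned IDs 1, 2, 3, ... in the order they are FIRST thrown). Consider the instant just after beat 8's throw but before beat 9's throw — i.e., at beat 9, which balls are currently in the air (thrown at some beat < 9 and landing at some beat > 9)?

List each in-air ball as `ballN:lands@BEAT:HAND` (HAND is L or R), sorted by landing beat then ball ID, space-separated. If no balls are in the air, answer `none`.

Beat 0 (L): throw ball1 h=9 -> lands@9:R; in-air after throw: [b1@9:R]
Beat 1 (R): throw ball2 h=9 -> lands@10:L; in-air after throw: [b1@9:R b2@10:L]
Beat 2 (L): throw ball3 h=6 -> lands@8:L; in-air after throw: [b3@8:L b1@9:R b2@10:L]
Beat 3 (R): throw ball4 h=4 -> lands@7:R; in-air after throw: [b4@7:R b3@8:L b1@9:R b2@10:L]
Beat 4 (L): throw ball5 h=9 -> lands@13:R; in-air after throw: [b4@7:R b3@8:L b1@9:R b2@10:L b5@13:R]
Beat 5 (R): throw ball6 h=9 -> lands@14:L; in-air after throw: [b4@7:R b3@8:L b1@9:R b2@10:L b5@13:R b6@14:L]
Beat 6 (L): throw ball7 h=6 -> lands@12:L; in-air after throw: [b4@7:R b3@8:L b1@9:R b2@10:L b7@12:L b5@13:R b6@14:L]
Beat 7 (R): throw ball4 h=4 -> lands@11:R; in-air after throw: [b3@8:L b1@9:R b2@10:L b4@11:R b7@12:L b5@13:R b6@14:L]
Beat 8 (L): throw ball3 h=9 -> lands@17:R; in-air after throw: [b1@9:R b2@10:L b4@11:R b7@12:L b5@13:R b6@14:L b3@17:R]
Beat 9 (R): throw ball1 h=9 -> lands@18:L; in-air after throw: [b2@10:L b4@11:R b7@12:L b5@13:R b6@14:L b3@17:R b1@18:L]

Answer: ball2:lands@10:L ball4:lands@11:R ball7:lands@12:L ball5:lands@13:R ball6:lands@14:L ball3:lands@17:R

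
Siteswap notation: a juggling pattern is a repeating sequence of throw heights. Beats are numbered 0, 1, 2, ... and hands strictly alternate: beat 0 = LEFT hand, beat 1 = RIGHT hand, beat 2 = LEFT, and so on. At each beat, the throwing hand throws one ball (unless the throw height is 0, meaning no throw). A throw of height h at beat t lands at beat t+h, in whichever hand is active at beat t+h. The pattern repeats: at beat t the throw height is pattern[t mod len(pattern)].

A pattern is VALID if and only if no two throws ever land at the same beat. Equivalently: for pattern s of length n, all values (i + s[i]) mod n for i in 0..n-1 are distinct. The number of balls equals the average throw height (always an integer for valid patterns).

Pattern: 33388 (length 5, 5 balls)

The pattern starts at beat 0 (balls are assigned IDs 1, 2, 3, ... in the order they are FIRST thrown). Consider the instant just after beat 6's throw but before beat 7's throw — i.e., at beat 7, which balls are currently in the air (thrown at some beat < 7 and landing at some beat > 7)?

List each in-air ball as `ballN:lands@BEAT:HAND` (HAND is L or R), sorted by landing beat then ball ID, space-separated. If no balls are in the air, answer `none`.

Beat 0 (L): throw ball1 h=3 -> lands@3:R; in-air after throw: [b1@3:R]
Beat 1 (R): throw ball2 h=3 -> lands@4:L; in-air after throw: [b1@3:R b2@4:L]
Beat 2 (L): throw ball3 h=3 -> lands@5:R; in-air after throw: [b1@3:R b2@4:L b3@5:R]
Beat 3 (R): throw ball1 h=8 -> lands@11:R; in-air after throw: [b2@4:L b3@5:R b1@11:R]
Beat 4 (L): throw ball2 h=8 -> lands@12:L; in-air after throw: [b3@5:R b1@11:R b2@12:L]
Beat 5 (R): throw ball3 h=3 -> lands@8:L; in-air after throw: [b3@8:L b1@11:R b2@12:L]
Beat 6 (L): throw ball4 h=3 -> lands@9:R; in-air after throw: [b3@8:L b4@9:R b1@11:R b2@12:L]
Beat 7 (R): throw ball5 h=3 -> lands@10:L; in-air after throw: [b3@8:L b4@9:R b5@10:L b1@11:R b2@12:L]

Answer: ball3:lands@8:L ball4:lands@9:R ball1:lands@11:R ball2:lands@12:L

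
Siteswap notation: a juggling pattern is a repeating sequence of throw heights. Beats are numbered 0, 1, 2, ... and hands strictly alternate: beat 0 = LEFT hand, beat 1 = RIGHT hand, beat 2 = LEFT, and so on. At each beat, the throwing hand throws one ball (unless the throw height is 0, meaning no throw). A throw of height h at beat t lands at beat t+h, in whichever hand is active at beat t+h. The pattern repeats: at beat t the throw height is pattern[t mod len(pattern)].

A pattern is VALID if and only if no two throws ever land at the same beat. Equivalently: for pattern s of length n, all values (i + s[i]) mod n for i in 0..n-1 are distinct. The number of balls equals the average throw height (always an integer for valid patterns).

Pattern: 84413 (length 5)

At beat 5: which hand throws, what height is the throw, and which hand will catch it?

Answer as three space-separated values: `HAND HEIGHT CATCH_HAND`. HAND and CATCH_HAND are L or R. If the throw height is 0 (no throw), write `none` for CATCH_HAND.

Beat 5: 5 mod 2 = 1, so hand = R
Throw height = pattern[5 mod 5] = pattern[0] = 8
Lands at beat 5+8=13, 13 mod 2 = 1, so catch hand = R

Answer: R 8 R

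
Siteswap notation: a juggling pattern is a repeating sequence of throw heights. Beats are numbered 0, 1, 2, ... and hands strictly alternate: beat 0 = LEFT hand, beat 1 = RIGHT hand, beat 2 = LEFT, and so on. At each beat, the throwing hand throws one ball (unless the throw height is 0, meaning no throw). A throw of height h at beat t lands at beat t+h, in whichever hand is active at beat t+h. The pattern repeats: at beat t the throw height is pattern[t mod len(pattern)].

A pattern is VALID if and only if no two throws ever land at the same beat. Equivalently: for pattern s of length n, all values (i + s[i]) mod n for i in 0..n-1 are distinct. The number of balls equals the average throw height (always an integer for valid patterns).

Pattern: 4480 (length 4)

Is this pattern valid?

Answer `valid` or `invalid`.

Answer: valid

Derivation:
i=0: (i + s[i]) mod n = (0 + 4) mod 4 = 0
i=1: (i + s[i]) mod n = (1 + 4) mod 4 = 1
i=2: (i + s[i]) mod n = (2 + 8) mod 4 = 2
i=3: (i + s[i]) mod n = (3 + 0) mod 4 = 3
Residues: [0, 1, 2, 3], distinct: True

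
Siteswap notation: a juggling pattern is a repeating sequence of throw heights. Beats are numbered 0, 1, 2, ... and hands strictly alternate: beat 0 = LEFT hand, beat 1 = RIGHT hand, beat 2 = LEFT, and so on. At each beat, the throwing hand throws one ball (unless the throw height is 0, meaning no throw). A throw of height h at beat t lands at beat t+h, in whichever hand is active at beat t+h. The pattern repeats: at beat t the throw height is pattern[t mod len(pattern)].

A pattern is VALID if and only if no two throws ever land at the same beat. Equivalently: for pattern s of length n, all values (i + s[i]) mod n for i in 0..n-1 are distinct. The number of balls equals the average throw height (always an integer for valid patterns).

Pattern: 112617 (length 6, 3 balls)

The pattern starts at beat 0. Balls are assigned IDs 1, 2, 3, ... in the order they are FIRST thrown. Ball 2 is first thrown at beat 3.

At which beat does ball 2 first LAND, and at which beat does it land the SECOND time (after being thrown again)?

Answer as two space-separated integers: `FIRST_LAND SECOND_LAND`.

Answer: 9 15

Derivation:
Beat 0 (L): throw ball1 h=1 -> lands@1:R; in-air after throw: [b1@1:R]
Beat 1 (R): throw ball1 h=1 -> lands@2:L; in-air after throw: [b1@2:L]
Beat 2 (L): throw ball1 h=2 -> lands@4:L; in-air after throw: [b1@4:L]
Beat 3 (R): throw ball2 h=6 -> lands@9:R; in-air after throw: [b1@4:L b2@9:R]
Beat 4 (L): throw ball1 h=1 -> lands@5:R; in-air after throw: [b1@5:R b2@9:R]
Beat 5 (R): throw ball1 h=7 -> lands@12:L; in-air after throw: [b2@9:R b1@12:L]
Beat 6 (L): throw ball3 h=1 -> lands@7:R; in-air after throw: [b3@7:R b2@9:R b1@12:L]
Beat 7 (R): throw ball3 h=1 -> lands@8:L; in-air after throw: [b3@8:L b2@9:R b1@12:L]
Beat 8 (L): throw ball3 h=2 -> lands@10:L; in-air after throw: [b2@9:R b3@10:L b1@12:L]
Beat 9 (R): throw ball2 h=6 -> lands@15:R; in-air after throw: [b3@10:L b1@12:L b2@15:R]
Beat 10 (L): throw ball3 h=1 -> lands@11:R; in-air after throw: [b3@11:R b1@12:L b2@15:R]
Beat 11 (R): throw ball3 h=7 -> lands@18:L; in-air after throw: [b1@12:L b2@15:R b3@18:L]
Ball 2: thrown@3 h=6 -> first land @9; rethrown@9 h=6 -> second land @15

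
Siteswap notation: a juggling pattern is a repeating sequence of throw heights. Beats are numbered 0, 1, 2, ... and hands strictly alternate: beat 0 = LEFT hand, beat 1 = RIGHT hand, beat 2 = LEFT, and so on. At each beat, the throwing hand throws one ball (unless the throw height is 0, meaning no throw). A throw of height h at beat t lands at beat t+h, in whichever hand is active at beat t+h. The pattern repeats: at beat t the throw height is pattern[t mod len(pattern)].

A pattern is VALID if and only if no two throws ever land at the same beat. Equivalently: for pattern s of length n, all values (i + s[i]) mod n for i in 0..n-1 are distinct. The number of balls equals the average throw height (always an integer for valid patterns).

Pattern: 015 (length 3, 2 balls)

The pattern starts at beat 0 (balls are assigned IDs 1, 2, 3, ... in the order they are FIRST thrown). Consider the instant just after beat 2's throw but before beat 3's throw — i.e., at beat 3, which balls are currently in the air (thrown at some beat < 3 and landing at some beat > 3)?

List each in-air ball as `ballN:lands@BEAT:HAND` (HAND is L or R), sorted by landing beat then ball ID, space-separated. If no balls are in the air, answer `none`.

Beat 1 (R): throw ball1 h=1 -> lands@2:L; in-air after throw: [b1@2:L]
Beat 2 (L): throw ball1 h=5 -> lands@7:R; in-air after throw: [b1@7:R]

Answer: ball1:lands@7:R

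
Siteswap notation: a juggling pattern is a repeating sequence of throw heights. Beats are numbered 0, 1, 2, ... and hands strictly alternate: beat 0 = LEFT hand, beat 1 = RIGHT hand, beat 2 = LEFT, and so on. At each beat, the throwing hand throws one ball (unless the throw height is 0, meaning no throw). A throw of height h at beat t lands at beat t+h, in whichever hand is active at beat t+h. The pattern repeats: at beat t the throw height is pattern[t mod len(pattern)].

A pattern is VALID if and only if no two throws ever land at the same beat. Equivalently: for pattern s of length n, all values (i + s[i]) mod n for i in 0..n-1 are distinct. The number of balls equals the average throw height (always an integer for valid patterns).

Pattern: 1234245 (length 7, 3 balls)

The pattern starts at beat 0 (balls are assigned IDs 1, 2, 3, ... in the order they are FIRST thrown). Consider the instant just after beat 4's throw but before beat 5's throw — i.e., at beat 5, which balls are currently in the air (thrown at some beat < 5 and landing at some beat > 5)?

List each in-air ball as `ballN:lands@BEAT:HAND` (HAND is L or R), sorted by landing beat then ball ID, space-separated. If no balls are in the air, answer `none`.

Answer: ball3:lands@6:L ball1:lands@7:R

Derivation:
Beat 0 (L): throw ball1 h=1 -> lands@1:R; in-air after throw: [b1@1:R]
Beat 1 (R): throw ball1 h=2 -> lands@3:R; in-air after throw: [b1@3:R]
Beat 2 (L): throw ball2 h=3 -> lands@5:R; in-air after throw: [b1@3:R b2@5:R]
Beat 3 (R): throw ball1 h=4 -> lands@7:R; in-air after throw: [b2@5:R b1@7:R]
Beat 4 (L): throw ball3 h=2 -> lands@6:L; in-air after throw: [b2@5:R b3@6:L b1@7:R]
Beat 5 (R): throw ball2 h=4 -> lands@9:R; in-air after throw: [b3@6:L b1@7:R b2@9:R]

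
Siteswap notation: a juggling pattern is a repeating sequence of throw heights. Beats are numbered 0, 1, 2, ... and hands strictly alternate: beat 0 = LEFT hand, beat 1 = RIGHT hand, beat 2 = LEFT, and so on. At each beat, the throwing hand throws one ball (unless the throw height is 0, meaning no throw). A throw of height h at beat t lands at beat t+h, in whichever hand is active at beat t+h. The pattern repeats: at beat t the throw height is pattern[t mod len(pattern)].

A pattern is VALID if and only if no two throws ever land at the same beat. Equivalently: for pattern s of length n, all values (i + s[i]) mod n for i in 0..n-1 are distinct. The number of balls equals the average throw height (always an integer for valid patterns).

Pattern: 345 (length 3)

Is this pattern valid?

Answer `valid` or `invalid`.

i=0: (i + s[i]) mod n = (0 + 3) mod 3 = 0
i=1: (i + s[i]) mod n = (1 + 4) mod 3 = 2
i=2: (i + s[i]) mod n = (2 + 5) mod 3 = 1
Residues: [0, 2, 1], distinct: True

Answer: valid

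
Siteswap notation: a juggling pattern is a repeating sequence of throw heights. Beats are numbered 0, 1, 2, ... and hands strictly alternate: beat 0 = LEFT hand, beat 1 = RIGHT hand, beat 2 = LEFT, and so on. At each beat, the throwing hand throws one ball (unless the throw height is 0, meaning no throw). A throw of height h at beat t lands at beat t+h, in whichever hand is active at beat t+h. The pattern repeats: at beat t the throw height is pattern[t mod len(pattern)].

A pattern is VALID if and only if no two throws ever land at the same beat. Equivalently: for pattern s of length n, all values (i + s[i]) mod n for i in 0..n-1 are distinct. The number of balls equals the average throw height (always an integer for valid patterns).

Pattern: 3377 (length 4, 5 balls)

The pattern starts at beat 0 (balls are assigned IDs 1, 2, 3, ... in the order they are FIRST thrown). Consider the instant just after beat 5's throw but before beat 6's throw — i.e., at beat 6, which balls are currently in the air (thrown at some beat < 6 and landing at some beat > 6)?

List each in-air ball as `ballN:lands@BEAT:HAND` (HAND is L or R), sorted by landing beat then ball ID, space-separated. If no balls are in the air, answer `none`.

Beat 0 (L): throw ball1 h=3 -> lands@3:R; in-air after throw: [b1@3:R]
Beat 1 (R): throw ball2 h=3 -> lands@4:L; in-air after throw: [b1@3:R b2@4:L]
Beat 2 (L): throw ball3 h=7 -> lands@9:R; in-air after throw: [b1@3:R b2@4:L b3@9:R]
Beat 3 (R): throw ball1 h=7 -> lands@10:L; in-air after throw: [b2@4:L b3@9:R b1@10:L]
Beat 4 (L): throw ball2 h=3 -> lands@7:R; in-air after throw: [b2@7:R b3@9:R b1@10:L]
Beat 5 (R): throw ball4 h=3 -> lands@8:L; in-air after throw: [b2@7:R b4@8:L b3@9:R b1@10:L]
Beat 6 (L): throw ball5 h=7 -> lands@13:R; in-air after throw: [b2@7:R b4@8:L b3@9:R b1@10:L b5@13:R]

Answer: ball2:lands@7:R ball4:lands@8:L ball3:lands@9:R ball1:lands@10:L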